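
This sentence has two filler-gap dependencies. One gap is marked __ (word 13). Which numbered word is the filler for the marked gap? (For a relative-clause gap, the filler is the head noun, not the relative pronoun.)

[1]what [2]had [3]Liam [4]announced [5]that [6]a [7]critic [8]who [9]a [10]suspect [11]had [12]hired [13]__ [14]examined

The marked gap is inside the relative clause, the direct object of "hired".
Its filler is the head noun "critic" (via "who"), at word 7.
(The other dependency links word 1 to a gap after word 14.)

7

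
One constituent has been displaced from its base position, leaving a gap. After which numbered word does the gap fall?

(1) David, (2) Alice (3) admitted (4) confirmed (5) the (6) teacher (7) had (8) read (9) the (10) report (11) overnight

The displaced element is "David" (word 1).
It is linked across 1 clause boundary (Ø).
It functions as the subject of "confirmed", so the gap sits immediately after word 3 ("admitted").
Base order: Alice admitted that David confirmed the teacher had read the report overnight.

3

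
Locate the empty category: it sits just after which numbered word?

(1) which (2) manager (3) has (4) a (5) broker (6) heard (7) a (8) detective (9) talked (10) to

10

The displaced element is "which manager" (word 2).
It is linked across 1 clause boundary (Ø).
It functions as the object of the preposition "to" of "talked", so the gap sits immediately after word 10 ("to").
Base order: A broker has heard a detective talked to which manager.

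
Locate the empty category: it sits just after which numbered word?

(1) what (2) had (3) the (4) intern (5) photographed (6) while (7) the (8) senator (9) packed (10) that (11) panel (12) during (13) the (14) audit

The displaced element is "what" (word 1).
It functions as the direct object of "photographed", so the gap sits immediately after word 5 ("photographed").
Base order: The intern had photographed what while the senator packed that panel during the audit.

5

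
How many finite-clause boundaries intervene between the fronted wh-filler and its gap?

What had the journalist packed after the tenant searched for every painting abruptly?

0

"what" originates inside the matrix clause — no clause boundary is crossed.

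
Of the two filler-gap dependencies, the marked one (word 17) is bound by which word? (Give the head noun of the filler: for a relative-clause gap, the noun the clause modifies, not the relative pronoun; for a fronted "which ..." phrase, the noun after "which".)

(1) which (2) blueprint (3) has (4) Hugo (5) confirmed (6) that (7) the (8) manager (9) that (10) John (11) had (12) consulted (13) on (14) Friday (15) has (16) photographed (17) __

The marked gap is the direct object of "photographed".
Its filler is the fronted wh-phrase "which blueprint", at word 2.
(The other dependency links word 8 to a gap after word 12.)

2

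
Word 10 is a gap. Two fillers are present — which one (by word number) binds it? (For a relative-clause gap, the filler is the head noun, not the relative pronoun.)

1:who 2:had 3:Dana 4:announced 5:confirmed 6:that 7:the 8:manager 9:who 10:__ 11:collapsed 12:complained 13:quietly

8

The marked gap is inside the relative clause, the subject of "collapsed".
Its filler is the head noun "manager" (via "who"), at word 8.
(The other dependency links word 1 to a gap after word 4.)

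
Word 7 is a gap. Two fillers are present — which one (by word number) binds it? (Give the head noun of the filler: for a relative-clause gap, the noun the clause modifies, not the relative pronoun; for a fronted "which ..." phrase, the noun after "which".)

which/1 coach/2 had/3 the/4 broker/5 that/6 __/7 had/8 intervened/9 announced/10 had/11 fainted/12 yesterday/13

5

The marked gap is inside the relative clause, the subject of "intervened".
Its filler is the head noun "broker" (via "that"), at word 5.
(The other dependency links word 2 to a gap after word 10.)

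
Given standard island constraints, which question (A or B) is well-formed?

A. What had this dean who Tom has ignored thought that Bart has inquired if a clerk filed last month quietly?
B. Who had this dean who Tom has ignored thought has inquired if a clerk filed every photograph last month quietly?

B

In A, the wh-phrase is extracted from inside a wh-island (introduced by "if"), which blocks movement.
In B, the extraction path crosses only that-complement boundaries, which are transparent.
So B is grammatical.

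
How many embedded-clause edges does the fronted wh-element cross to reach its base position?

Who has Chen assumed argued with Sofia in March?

1

"who" is extracted from the subject of "argued".
Boundaries crossed, outermost first: [Ø] — 1 in total.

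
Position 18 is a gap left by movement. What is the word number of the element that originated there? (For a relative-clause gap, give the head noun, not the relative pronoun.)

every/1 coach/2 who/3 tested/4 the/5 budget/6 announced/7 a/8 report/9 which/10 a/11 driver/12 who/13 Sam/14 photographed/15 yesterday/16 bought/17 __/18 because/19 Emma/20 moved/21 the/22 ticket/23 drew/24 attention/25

The gap at 18 is the object of "bought", inside a relative clause.
The relative pronoun is "which" (word 10); it is bound by the head noun immediately before it.
Its filler is the head noun "report", at word 9.

9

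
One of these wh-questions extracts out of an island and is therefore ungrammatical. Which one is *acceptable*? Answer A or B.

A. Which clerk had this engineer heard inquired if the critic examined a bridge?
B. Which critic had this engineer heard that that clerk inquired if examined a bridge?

In B, the wh-phrase is extracted from inside a wh-island (introduced by "if"), which blocks movement.
In A, the extraction path crosses only that-complement boundaries, which are transparent.
So A is grammatical.

A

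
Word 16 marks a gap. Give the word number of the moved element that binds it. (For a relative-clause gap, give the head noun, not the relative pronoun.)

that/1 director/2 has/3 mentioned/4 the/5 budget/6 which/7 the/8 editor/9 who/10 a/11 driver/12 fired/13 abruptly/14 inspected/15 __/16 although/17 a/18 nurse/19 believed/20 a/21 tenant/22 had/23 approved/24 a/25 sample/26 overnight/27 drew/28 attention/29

6

The gap at 16 is the object of "inspected", inside a relative clause.
The relative pronoun is "which" (word 7); it is bound by the head noun immediately before it.
Its filler is the head noun "budget", at word 6.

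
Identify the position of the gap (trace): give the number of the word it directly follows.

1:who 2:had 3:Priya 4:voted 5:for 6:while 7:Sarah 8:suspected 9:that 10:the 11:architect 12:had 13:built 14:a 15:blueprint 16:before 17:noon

The displaced element is "who" (word 1).
It functions as the object of the preposition "for" of "voted", so the gap sits immediately after word 5 ("for").
Base order: Priya had voted for who while Sarah suspected that the architect had built a blueprint before noon.

5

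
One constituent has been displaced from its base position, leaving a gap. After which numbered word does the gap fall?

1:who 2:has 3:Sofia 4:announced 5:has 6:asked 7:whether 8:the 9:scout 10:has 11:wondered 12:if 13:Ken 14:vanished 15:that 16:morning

The displaced element is "who" (word 1).
It is linked across 1 clause boundary (Ø).
It functions as the subject of "asked", so the gap sits immediately after word 4 ("announced").
Base order: Sofia has announced that who has asked whether the scout has wondered if Ken vanished that morning.

4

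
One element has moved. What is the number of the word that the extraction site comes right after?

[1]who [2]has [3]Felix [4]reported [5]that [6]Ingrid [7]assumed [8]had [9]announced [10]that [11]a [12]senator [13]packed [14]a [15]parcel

The displaced element is "who" (word 1).
It is linked across 2 clause boundaries (that → Ø).
It functions as the subject of "announced", so the gap sits immediately after word 7 ("assumed").
Base order: Felix has reported that Ingrid assumed who had announced that a senator packed a parcel.

7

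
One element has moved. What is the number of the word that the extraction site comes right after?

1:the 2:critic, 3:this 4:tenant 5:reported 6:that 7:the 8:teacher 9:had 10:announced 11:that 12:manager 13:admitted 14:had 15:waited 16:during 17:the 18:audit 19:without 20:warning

13

The displaced element is "the critic" (word 2).
It is linked across 3 clause boundaries (that → Ø → Ø).
It functions as the subject of "waited", so the gap sits immediately after word 13 ("admitted").
Base order: This tenant reported that the teacher had announced that manager admitted that the critic had waited during the audit without warning.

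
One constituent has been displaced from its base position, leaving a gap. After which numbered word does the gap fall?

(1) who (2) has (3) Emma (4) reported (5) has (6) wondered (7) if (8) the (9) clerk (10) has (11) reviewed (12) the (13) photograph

4

The displaced element is "who" (word 1).
It is linked across 1 clause boundary (Ø).
It functions as the subject of "wondered", so the gap sits immediately after word 4 ("reported").
Base order: Emma has reported that who has wondered if the clerk has reviewed the photograph.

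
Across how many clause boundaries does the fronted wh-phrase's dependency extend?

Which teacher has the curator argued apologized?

1

"which teacher" is extracted from the subject of "apologized".
Boundaries crossed, outermost first: [Ø] — 1 in total.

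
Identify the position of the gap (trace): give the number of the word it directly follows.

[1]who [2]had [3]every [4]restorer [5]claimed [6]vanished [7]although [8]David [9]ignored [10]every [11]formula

5

The displaced element is "who" (word 1).
It is linked across 1 clause boundary (Ø).
It functions as the subject of "vanished", so the gap sits immediately after word 5 ("claimed").
Base order: Every restorer had claimed that who vanished although David ignored every formula.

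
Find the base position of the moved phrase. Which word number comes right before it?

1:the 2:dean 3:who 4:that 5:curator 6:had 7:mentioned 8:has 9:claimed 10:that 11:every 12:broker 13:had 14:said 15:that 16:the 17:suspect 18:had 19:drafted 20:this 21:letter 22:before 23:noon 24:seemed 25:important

7

The displaced element is "the dean" (word 2).
It is linked across 1 clause boundary (Ø).
It functions as the subject of "claimed", so the gap sits immediately after word 7 ("mentioned").
Base order: That curator had mentioned that the dean has claimed that every broker had said that the suspect had drafted this letter before noon.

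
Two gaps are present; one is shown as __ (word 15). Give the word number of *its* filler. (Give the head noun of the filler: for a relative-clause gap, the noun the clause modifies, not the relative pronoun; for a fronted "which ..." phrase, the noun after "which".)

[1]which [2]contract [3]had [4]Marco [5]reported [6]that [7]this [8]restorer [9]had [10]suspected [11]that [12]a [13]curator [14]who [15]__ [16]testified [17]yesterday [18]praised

13

The marked gap is inside the relative clause, the subject of "testified".
Its filler is the head noun "curator" (via "who"), at word 13.
(The other dependency links word 2 to a gap after word 18.)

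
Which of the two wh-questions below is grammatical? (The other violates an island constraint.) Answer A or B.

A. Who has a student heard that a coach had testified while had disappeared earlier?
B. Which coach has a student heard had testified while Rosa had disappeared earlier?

In A, the wh-phrase is extracted from inside an adjunct island (introduced by "while"), which blocks movement.
In B, the extraction path crosses only that-complement boundaries, which are transparent.
So B is grammatical.

B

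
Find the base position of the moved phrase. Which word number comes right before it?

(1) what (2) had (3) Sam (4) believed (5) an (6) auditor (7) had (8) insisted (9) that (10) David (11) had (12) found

12

The displaced element is "what" (word 1).
It is linked across 2 clause boundaries (Ø → that).
It functions as the direct object of "found", so the gap sits immediately after word 12 ("found").
Base order: Sam had believed an auditor had insisted that David had found what.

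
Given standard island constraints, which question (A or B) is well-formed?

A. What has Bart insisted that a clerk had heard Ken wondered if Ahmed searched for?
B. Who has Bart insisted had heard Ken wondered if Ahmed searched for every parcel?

B

In A, the wh-phrase is extracted from inside a wh-island (introduced by "if"), which blocks movement.
In B, the extraction path crosses only that-complement boundaries, which are transparent.
So B is grammatical.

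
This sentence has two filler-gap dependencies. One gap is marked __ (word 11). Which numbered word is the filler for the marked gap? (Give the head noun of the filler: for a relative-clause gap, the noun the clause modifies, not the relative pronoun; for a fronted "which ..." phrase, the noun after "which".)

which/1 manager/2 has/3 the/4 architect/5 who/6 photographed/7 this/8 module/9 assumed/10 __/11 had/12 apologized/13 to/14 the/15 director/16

2

The marked gap is the subject of "apologized".
Its filler is the fronted wh-phrase "which manager", at word 2.
(The other dependency links word 5 to a gap after word 6.)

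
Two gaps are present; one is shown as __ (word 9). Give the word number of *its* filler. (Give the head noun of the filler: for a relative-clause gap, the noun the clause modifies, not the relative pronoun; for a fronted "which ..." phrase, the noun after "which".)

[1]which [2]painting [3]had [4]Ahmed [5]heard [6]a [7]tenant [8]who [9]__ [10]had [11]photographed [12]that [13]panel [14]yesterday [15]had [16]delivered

7

The marked gap is inside the relative clause, the subject of "photographed".
Its filler is the head noun "tenant" (via "who"), at word 7.
(The other dependency links word 2 to a gap after word 16.)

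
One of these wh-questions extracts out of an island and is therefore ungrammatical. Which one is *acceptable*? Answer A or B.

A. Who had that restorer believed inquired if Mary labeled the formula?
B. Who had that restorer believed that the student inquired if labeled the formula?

In B, the wh-phrase is extracted from inside a wh-island (introduced by "if"), which blocks movement.
In A, the extraction path crosses only that-complement boundaries, which are transparent.
So A is grammatical.

A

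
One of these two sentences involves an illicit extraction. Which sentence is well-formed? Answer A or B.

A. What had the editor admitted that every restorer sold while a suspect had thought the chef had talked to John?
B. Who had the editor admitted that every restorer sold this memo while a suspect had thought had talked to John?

A

In B, the wh-phrase is extracted from inside an adjunct island (introduced by "while"), which blocks movement.
In A, the extraction path crosses only that-complement boundaries, which are transparent.
So A is grammatical.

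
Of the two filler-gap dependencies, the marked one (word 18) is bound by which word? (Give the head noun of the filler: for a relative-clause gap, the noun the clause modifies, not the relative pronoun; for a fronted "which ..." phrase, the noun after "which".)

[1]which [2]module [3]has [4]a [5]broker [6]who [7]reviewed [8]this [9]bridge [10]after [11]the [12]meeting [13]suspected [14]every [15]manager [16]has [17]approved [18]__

The marked gap is the direct object of "approved".
Its filler is the fronted wh-phrase "which module", at word 2.
(The other dependency links word 5 to a gap after word 6.)

2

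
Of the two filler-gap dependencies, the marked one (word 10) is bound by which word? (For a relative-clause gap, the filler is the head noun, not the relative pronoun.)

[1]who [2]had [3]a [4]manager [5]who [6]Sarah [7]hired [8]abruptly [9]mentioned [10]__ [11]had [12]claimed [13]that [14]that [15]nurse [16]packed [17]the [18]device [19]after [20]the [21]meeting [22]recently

1

The marked gap is the subject of "claimed".
Its filler is the fronted wh-phrase "who", at word 1.
(The other dependency links word 4 to a gap after word 7.)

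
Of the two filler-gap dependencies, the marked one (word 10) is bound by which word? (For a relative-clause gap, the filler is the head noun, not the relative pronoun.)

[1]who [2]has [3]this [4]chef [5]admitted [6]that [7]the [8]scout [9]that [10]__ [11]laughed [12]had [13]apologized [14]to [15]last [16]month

The marked gap is inside the relative clause, the subject of "laughed".
Its filler is the head noun "scout" (via "that"), at word 8.
(The other dependency links word 1 to a gap after word 14.)

8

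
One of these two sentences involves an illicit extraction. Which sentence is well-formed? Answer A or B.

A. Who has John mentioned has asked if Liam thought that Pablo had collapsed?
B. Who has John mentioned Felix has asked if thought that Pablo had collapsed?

A

In B, the wh-phrase is extracted from inside a wh-island (introduced by "if"), which blocks movement.
In A, the extraction path crosses only that-complement boundaries, which are transparent.
So A is grammatical.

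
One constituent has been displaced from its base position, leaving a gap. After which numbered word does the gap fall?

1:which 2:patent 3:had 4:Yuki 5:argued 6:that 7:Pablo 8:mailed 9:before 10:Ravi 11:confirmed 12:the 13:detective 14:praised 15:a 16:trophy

8

The displaced element is "which patent" (word 2).
It is linked across 1 clause boundary (that).
It functions as the direct object of "mailed", so the gap sits immediately after word 8 ("mailed").
Base order: Yuki had argued that Pablo mailed which patent before Ravi confirmed the detective praised a trophy.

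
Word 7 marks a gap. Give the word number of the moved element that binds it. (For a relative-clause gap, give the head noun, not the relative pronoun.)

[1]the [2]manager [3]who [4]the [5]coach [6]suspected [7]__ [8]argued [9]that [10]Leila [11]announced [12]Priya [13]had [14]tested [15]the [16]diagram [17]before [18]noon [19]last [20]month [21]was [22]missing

2

The gap at 7 is the subject of "argued", inside a relative clause.
The relative pronoun is "who" (word 3); it is bound by the head noun immediately before it.
Its filler is the head noun "manager", at word 2.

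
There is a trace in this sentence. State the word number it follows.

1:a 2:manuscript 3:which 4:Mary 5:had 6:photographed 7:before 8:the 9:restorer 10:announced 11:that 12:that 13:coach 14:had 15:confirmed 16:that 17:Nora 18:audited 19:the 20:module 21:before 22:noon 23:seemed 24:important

The displaced element is "a manuscript" (word 2).
It functions as the direct object of "photographed", so the gap sits immediately after word 6 ("photographed").
Base order: Mary had photographed a manuscript before the restorer announced that that coach had confirmed that Nora audited the module before noon.

6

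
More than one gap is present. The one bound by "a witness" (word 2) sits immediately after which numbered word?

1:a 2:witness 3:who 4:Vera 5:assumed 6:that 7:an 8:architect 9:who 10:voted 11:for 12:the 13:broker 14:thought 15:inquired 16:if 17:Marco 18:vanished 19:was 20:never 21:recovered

The displaced element is "a witness" (word 2).
It is linked across 2 clause boundaries (that → Ø).
It functions as the subject of "inquired", so the gap sits immediately after word 14 ("thought").
Base order: Vera assumed that an architect who voted for the broker thought that a witness inquired if Marco vanished.

14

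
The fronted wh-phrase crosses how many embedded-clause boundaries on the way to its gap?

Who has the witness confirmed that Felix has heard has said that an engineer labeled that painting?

"who" is extracted from the subject of "said".
Boundaries crossed, outermost first: [that], [Ø] — 2 in total.

2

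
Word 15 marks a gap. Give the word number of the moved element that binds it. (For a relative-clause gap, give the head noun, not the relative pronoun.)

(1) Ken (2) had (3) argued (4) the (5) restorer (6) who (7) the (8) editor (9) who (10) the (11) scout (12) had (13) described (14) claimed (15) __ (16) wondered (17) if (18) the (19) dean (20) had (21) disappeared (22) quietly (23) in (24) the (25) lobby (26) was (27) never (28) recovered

The gap at 15 is the subject of "wondered", inside a relative clause.
The relative pronoun is "who" (word 6); it is bound by the head noun immediately before it.
Its filler is the head noun "restorer", at word 5.

5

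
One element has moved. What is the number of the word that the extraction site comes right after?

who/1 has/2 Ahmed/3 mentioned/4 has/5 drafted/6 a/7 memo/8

4

The displaced element is "who" (word 1).
It is linked across 1 clause boundary (Ø).
It functions as the subject of "drafted", so the gap sits immediately after word 4 ("mentioned").
Base order: Ahmed has mentioned that who has drafted a memo.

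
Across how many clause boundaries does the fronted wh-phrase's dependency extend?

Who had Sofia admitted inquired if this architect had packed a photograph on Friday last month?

"who" is extracted from the subject of "inquired".
Boundaries crossed, outermost first: [Ø] — 1 in total.

1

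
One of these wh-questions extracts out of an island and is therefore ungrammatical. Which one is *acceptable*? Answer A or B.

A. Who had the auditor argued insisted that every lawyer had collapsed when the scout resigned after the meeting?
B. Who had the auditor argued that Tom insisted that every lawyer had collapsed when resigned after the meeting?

A

In B, the wh-phrase is extracted from inside an adjunct island (introduced by "when"), which blocks movement.
In A, the extraction path crosses only that-complement boundaries, which are transparent.
So A is grammatical.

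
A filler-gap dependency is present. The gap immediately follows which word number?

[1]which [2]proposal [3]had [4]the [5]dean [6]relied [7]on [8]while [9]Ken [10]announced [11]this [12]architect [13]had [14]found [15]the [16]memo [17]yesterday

The displaced element is "which proposal" (word 2).
It functions as the object of the preposition "on" of "relied", so the gap sits immediately after word 7 ("on").
Base order: The dean had relied on which proposal while Ken announced this architect had found the memo yesterday.

7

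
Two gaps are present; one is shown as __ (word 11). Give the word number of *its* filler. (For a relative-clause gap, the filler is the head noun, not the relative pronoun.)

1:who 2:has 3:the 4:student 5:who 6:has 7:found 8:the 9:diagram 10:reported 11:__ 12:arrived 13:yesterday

The marked gap is the subject of "arrived".
Its filler is the fronted wh-phrase "who", at word 1.
(The other dependency links word 4 to a gap after word 5.)

1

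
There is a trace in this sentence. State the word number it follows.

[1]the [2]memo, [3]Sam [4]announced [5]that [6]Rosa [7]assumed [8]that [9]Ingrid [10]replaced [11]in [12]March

The displaced element is "the memo" (word 2).
It is linked across 2 clause boundaries (that → that).
It functions as the direct object of "replaced", so the gap sits immediately after word 10 ("replaced").
Base order: Sam announced that Rosa assumed that Ingrid replaced the memo in March.

10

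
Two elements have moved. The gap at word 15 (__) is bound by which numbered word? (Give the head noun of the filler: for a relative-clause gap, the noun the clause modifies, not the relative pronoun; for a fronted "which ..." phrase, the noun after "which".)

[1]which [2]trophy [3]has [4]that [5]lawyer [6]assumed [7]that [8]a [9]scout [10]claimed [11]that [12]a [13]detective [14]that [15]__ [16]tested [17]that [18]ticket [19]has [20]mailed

The marked gap is inside the relative clause, the subject of "tested".
Its filler is the head noun "detective" (via "that"), at word 13.
(The other dependency links word 2 to a gap after word 20.)

13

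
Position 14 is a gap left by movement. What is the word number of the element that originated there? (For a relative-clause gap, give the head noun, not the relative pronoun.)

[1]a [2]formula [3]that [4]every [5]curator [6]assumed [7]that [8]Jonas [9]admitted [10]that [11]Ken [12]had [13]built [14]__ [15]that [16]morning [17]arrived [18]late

The gap at 14 is the object of "built", inside a relative clause.
The relative pronoun is "that" (word 3); it is bound by the head noun immediately before it.
Its filler is the head noun "formula", at word 2.

2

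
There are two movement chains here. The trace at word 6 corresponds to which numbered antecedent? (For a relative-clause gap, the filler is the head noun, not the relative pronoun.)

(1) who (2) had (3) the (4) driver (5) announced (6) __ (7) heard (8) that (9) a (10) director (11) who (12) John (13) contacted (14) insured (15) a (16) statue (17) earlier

1

The marked gap is the subject of "heard".
Its filler is the fronted wh-phrase "who", at word 1.
(The other dependency links word 10 to a gap after word 13.)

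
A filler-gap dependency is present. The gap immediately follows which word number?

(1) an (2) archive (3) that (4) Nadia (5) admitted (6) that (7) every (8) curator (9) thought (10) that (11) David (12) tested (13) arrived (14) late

The displaced element is "an archive" (word 2).
It is linked across 2 clause boundaries (that → that).
It functions as the direct object of "tested", so the gap sits immediately after word 12 ("tested").
Base order: Nadia admitted that every curator thought that David tested an archive.

12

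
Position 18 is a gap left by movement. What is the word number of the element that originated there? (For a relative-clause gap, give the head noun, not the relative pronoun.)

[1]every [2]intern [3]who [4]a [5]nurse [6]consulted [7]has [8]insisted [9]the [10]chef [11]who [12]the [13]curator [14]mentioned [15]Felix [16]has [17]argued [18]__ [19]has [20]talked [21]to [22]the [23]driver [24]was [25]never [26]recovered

The gap at 18 is the subject of "talked", inside a relative clause.
The relative pronoun is "who" (word 11); it is bound by the head noun immediately before it.
Its filler is the head noun "chef", at word 10.

10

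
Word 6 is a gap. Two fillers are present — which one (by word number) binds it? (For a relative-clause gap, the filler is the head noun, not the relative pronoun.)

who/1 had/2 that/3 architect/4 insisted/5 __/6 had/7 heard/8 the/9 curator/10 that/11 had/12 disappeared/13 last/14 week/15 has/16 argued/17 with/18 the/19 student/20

The marked gap is the subject of "heard".
Its filler is the fronted wh-phrase "who", at word 1.
(The other dependency links word 10 to a gap after word 11.)

1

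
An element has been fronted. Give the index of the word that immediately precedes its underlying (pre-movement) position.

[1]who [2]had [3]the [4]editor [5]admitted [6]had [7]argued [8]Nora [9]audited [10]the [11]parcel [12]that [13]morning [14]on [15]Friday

The displaced element is "who" (word 1).
It is linked across 1 clause boundary (Ø).
It functions as the subject of "argued", so the gap sits immediately after word 5 ("admitted").
Base order: The editor had admitted who had argued Nora audited the parcel that morning on Friday.

5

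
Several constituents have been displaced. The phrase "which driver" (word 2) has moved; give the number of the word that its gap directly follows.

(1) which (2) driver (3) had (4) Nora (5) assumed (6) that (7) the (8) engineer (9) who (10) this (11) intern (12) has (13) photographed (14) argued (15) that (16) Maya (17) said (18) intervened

17

The displaced element is "which driver" (word 2).
It is linked across 3 clause boundaries (that → that → Ø).
It functions as the subject of "intervened", so the gap sits immediately after word 17 ("said").
Base order: Nora had assumed that the engineer who this intern has photographed argued that Maya said which driver intervened.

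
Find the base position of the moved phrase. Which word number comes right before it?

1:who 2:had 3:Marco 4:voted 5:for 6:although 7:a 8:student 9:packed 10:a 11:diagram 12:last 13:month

5

The displaced element is "who" (word 1).
It functions as the object of the preposition "for" of "voted", so the gap sits immediately after word 5 ("for").
Base order: Marco had voted for who although a student packed a diagram last month.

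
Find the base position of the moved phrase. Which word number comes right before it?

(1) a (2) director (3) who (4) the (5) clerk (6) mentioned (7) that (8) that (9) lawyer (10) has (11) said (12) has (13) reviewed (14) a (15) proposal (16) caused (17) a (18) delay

11

The displaced element is "a director" (word 2).
It is linked across 2 clause boundaries (that → Ø).
It functions as the subject of "reviewed", so the gap sits immediately after word 11 ("said").
Base order: The clerk mentioned that that lawyer has said that a director has reviewed a proposal.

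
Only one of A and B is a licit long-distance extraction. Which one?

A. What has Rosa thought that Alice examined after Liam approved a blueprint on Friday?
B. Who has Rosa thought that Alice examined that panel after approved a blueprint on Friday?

In B, the wh-phrase is extracted from inside an adjunct island (introduced by "after"), which blocks movement.
In A, the extraction path crosses only that-complement boundaries, which are transparent.
So A is grammatical.

A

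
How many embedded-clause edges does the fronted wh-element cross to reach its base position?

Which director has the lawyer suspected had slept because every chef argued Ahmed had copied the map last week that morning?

"which director" is extracted from the subject of "slept".
Boundaries crossed, outermost first: [Ø] — 1 in total.

1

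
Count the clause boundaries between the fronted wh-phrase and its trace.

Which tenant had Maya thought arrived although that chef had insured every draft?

"which tenant" is extracted from the subject of "arrived".
Boundaries crossed, outermost first: [Ø] — 1 in total.

1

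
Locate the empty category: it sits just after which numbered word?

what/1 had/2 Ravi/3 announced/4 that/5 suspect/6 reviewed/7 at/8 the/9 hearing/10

The displaced element is "what" (word 1).
It is linked across 1 clause boundary (Ø).
It functions as the direct object of "reviewed", so the gap sits immediately after word 7 ("reviewed").
Base order: Ravi had announced that suspect reviewed what at the hearing.

7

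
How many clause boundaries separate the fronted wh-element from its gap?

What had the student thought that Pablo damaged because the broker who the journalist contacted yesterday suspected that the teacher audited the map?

1

"what" is extracted from the object of "damaged".
Boundaries crossed, outermost first: [that] — 1 in total.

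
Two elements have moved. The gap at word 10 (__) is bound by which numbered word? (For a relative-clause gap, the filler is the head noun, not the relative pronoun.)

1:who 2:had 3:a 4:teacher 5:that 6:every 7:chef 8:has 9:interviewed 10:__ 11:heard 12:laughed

4

The marked gap is inside the relative clause, the direct object of "interviewed".
Its filler is the head noun "teacher" (via "that"), at word 4.
(The other dependency links word 1 to a gap after word 11.)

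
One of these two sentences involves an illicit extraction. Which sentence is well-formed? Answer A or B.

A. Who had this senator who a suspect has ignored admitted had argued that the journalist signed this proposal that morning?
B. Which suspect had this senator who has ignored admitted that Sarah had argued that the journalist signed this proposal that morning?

A

In B, the wh-phrase is extracted from inside a complex-NP island (relative clause) (introduced by "who"), which blocks movement.
In A, the extraction path crosses only that-complement boundaries, which are transparent.
So A is grammatical.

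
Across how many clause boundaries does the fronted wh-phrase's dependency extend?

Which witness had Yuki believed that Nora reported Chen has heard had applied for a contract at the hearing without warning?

"which witness" is extracted from the subject of "applied".
Boundaries crossed, outermost first: [that], [Ø], [Ø] — 3 in total.

3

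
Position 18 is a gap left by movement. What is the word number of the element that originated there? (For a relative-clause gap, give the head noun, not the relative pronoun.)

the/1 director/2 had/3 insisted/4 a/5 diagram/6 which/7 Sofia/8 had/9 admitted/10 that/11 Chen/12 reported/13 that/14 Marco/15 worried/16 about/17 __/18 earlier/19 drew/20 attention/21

The gap at 18 is the prepositional object of "worried", inside a relative clause.
The relative pronoun is "which" (word 7); it is bound by the head noun immediately before it.
Its filler is the head noun "diagram", at word 6.

6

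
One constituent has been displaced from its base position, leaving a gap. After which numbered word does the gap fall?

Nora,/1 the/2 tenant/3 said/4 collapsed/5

4

The displaced element is "Nora" (word 1).
It is linked across 1 clause boundary (Ø).
It functions as the subject of "collapsed", so the gap sits immediately after word 4 ("said").
Base order: The tenant said that Nora collapsed.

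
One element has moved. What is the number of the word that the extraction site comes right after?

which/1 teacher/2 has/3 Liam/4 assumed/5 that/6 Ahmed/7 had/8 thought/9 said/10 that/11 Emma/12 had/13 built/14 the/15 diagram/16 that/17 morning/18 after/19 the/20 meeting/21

The displaced element is "which teacher" (word 2).
It is linked across 2 clause boundaries (that → Ø).
It functions as the subject of "said", so the gap sits immediately after word 9 ("thought").
Base order: Liam has assumed that Ahmed had thought which teacher said that Emma had built the diagram that morning after the meeting.

9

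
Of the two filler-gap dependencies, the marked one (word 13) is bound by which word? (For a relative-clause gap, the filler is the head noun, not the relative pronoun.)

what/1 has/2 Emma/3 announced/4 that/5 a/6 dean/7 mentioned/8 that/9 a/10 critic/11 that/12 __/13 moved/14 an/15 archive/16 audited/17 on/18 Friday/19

The marked gap is inside the relative clause, the subject of "moved".
Its filler is the head noun "critic" (via "that"), at word 11.
(The other dependency links word 1 to a gap after word 17.)

11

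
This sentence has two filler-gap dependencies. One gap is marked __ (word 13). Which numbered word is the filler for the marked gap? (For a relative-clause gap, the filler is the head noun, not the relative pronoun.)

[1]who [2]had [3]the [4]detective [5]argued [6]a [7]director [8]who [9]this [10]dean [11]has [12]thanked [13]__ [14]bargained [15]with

7

The marked gap is inside the relative clause, the direct object of "thanked".
Its filler is the head noun "director" (via "who"), at word 7.
(The other dependency links word 1 to a gap after word 15.)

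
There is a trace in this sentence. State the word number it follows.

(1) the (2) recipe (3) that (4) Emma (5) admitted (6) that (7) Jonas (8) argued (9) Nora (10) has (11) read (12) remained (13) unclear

The displaced element is "the recipe" (word 2).
It is linked across 2 clause boundaries (that → Ø).
It functions as the direct object of "read", so the gap sits immediately after word 11 ("read").
Base order: Emma admitted that Jonas argued Nora has read the recipe.

11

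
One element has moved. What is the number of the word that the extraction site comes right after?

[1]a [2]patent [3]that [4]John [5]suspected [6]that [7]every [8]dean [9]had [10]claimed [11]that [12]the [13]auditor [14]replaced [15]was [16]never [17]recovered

The displaced element is "a patent" (word 2).
It is linked across 2 clause boundaries (that → that).
It functions as the direct object of "replaced", so the gap sits immediately after word 14 ("replaced").
Base order: John suspected that every dean had claimed that the auditor replaced a patent.

14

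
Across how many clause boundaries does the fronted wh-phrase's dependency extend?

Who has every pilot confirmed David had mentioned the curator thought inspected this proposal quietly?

3

"who" is extracted from the subject of "inspected".
Boundaries crossed, outermost first: [Ø], [Ø], [Ø] — 3 in total.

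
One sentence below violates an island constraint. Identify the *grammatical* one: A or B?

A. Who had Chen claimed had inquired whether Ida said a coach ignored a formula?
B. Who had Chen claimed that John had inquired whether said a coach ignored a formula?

In B, the wh-phrase is extracted from inside a wh-island (introduced by "whether"), which blocks movement.
In A, the extraction path crosses only that-complement boundaries, which are transparent.
So A is grammatical.

A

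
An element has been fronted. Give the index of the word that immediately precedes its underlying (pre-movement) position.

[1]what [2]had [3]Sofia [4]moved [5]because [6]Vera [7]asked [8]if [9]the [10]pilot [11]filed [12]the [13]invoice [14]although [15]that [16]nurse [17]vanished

4

The displaced element is "what" (word 1).
It functions as the direct object of "moved", so the gap sits immediately after word 4 ("moved").
Base order: Sofia had moved what because Vera asked if the pilot filed the invoice although that nurse vanished.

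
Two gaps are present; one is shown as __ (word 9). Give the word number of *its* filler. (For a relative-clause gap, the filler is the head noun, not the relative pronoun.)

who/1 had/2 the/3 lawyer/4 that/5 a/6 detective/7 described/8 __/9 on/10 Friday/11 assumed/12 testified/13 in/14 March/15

4

The marked gap is inside the relative clause, the direct object of "described".
Its filler is the head noun "lawyer" (via "that"), at word 4.
(The other dependency links word 1 to a gap after word 12.)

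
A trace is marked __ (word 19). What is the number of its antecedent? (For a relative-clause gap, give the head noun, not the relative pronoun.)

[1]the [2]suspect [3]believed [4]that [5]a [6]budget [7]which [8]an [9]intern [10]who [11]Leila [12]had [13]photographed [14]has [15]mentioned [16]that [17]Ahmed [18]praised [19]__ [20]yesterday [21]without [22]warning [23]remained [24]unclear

6

The gap at 19 is the object of "praised", inside a relative clause.
The relative pronoun is "which" (word 7); it is bound by the head noun immediately before it.
Its filler is the head noun "budget", at word 6.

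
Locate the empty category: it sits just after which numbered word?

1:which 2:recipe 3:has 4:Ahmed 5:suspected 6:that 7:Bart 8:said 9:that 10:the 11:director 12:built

12

The displaced element is "which recipe" (word 2).
It is linked across 2 clause boundaries (that → that).
It functions as the direct object of "built", so the gap sits immediately after word 12 ("built").
Base order: Ahmed has suspected that Bart said that the director built which recipe.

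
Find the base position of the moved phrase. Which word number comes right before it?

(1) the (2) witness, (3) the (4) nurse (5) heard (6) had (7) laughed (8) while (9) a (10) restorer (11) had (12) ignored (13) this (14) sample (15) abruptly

5

The displaced element is "the witness" (word 2).
It is linked across 1 clause boundary (Ø).
It functions as the subject of "laughed", so the gap sits immediately after word 5 ("heard").
Base order: The nurse heard that the witness had laughed while a restorer had ignored this sample abruptly.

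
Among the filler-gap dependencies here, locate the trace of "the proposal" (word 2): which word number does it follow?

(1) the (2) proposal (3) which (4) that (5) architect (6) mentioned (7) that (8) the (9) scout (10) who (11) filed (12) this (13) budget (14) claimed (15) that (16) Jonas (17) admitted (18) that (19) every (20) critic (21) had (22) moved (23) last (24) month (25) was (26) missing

The displaced element is "the proposal" (word 2).
It is linked across 3 clause boundaries (that → that → that).
It functions as the direct object of "moved", so the gap sits immediately after word 22 ("moved").
Base order: That architect mentioned that the scout who filed this budget claimed that Jonas admitted that every critic had moved the proposal last month.

22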